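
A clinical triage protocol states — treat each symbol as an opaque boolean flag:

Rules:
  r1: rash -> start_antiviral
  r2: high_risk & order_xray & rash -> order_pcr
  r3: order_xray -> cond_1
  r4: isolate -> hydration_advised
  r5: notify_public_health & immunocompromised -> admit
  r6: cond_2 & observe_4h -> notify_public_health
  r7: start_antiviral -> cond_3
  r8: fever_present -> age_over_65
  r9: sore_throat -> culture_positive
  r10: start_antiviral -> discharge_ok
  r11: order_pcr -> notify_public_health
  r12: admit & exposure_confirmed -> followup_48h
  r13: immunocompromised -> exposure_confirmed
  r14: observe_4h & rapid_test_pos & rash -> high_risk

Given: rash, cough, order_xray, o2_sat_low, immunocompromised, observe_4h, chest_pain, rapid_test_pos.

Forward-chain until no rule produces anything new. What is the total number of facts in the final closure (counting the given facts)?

18

Round 1: r1 [rash -> start_antiviral]; r3 [order_xray -> cond_1]; r13 [immunocompromised -> exposure_confirmed]; r14 [observe_4h & rapid_test_pos & rash -> high_risk]. Adds start_antiviral, cond_1, exposure_confirmed, high_risk.
Round 2: r2 [high_risk & order_xray & rash -> order_pcr]; r7 [start_antiviral -> cond_3]; r10 [start_antiviral -> discharge_ok]. Adds order_pcr, cond_3, discharge_ok.
Round 3: r11 [order_pcr -> notify_public_health]. Adds notify_public_health.
Round 4: r5 [notify_public_health & immunocompromised -> admit]. Adds admit.
Round 5: r12 [admit & exposure_confirmed -> followup_48h]. Adds followup_48h.
Closure: {admit, chest_pain, cond_1, cond_3, cough, discharge_ok, exposure_confirmed, followup_48h, high_risk, immunocompromised, notify_public_health, o2_sat_low, observe_4h, order_pcr, order_xray, rapid_test_pos, rash, start_antiviral} — 18 facts.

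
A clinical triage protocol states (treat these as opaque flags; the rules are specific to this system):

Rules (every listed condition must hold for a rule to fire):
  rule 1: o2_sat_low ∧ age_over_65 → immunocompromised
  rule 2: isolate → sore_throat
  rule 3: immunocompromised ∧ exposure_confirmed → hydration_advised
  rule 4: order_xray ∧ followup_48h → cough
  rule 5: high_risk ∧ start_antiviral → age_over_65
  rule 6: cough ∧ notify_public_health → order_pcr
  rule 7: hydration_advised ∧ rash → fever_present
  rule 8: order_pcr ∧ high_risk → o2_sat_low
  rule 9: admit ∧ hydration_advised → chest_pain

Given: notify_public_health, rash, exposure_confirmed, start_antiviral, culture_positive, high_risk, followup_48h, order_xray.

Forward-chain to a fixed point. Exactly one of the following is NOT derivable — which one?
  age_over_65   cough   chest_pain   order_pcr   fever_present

Round 1: rule 4 [order_xray ∧ followup_48h → cough]; rule 5 [high_risk ∧ start_antiviral → age_over_65]. New: cough, age_over_65.
Round 2: rule 6 [cough ∧ notify_public_health → order_pcr]. New: order_pcr.
Round 3: rule 8 [order_pcr ∧ high_risk → o2_sat_low]. New: o2_sat_low.
Round 4: rule 1 [o2_sat_low ∧ age_over_65 → immunocompromised]. New: immunocompromised.
Round 5: rule 3 [immunocompromised ∧ exposure_confirmed → hydration_advised]. New: hydration_advised.
Round 6: rule 7 [hydration_advised ∧ rash → fever_present]. New: fever_present.
Derived: age_over_65 (round 1), fever_present (round 6), cough (round 1), order_pcr (round 2). chest_pain never appears in any round.

chest_pain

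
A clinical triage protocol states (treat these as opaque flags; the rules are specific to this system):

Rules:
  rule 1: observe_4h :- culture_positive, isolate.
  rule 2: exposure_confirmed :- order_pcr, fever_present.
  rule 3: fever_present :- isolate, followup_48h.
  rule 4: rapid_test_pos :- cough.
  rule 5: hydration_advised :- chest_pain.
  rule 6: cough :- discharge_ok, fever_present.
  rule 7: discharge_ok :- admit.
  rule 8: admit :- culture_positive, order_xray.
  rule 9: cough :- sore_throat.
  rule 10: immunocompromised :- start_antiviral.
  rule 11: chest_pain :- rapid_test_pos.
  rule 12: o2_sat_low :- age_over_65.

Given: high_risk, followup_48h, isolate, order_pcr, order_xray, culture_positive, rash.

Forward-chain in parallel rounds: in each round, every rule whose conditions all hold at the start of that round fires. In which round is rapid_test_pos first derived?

4

Round 1: rule 1 [observe_4h :- culture_positive, isolate.]; rule 3 [fever_present :- isolate, followup_48h.]; rule 8 [admit :- culture_positive, order_xray.]. New: observe_4h, fever_present, admit.
Round 2: rule 2 [exposure_confirmed :- order_pcr, fever_present.]; rule 7 [discharge_ok :- admit.]. New: exposure_confirmed, discharge_ok.
Round 3: rule 6 [cough :- discharge_ok, fever_present.]. New: cough.
Round 4: rule 4 [rapid_test_pos :- cough.]. New: rapid_test_pos.
rapid_test_pos first appears in round 4.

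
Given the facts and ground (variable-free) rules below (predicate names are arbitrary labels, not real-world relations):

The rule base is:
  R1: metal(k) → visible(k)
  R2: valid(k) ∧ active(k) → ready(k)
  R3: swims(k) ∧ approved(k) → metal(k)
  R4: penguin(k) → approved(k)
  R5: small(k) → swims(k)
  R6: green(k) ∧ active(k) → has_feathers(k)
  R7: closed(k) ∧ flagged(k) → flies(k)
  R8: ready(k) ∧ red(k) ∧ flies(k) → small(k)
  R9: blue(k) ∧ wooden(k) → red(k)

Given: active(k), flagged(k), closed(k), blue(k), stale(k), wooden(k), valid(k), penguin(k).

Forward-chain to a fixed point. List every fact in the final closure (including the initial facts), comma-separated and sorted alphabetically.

Round 1 — R2, R4, R7, R9, derive ready(k), approved(k), flies(k), red(k).
Round 2 — R8, derive small(k).
Round 3 — R5, derive swims(k).
Round 4 — R3, derive metal(k).
Round 5 — R1, derive visible(k).

active(k), approved(k), blue(k), closed(k), flagged(k), flies(k), metal(k), penguin(k), ready(k), red(k), small(k), stale(k), swims(k), valid(k), visible(k), wooden(k)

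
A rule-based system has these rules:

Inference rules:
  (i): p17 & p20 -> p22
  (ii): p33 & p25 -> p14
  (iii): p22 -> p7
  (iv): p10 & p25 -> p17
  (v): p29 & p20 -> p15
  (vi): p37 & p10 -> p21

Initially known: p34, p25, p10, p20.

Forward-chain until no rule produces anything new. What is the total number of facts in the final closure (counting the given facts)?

Round 1 — (iv), derive p17.
Round 2 — (i), derive p22.
Round 3 — (iii), derive p7.
Closure: {p10, p17, p20, p22, p25, p34, p7} — 7 facts.

7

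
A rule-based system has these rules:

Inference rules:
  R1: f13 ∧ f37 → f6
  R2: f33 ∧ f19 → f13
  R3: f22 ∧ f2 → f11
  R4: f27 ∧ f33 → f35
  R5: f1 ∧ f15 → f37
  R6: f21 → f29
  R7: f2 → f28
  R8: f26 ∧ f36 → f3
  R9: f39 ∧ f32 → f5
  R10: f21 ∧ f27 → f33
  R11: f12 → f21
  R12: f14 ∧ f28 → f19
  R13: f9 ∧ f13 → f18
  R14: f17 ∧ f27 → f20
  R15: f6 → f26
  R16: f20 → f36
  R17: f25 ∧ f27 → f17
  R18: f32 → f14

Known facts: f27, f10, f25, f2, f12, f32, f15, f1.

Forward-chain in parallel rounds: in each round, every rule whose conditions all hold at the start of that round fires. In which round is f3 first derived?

[1] R5 [f1 ∧ f15 → f37]; R7 [f2 → f28]; R11 [f12 → f21]; R17 [f25 ∧ f27 → f17]; R18 [f32 → f14]. ⇒ new: f37, f28, f21, f17, f14.
[2] R6 [f21 → f29]; R10 [f21 ∧ f27 → f33]; R12 [f14 ∧ f28 → f19]; R14 [f17 ∧ f27 → f20]. ⇒ new: f29, f33, f19, f20.
[3] R2 [f33 ∧ f19 → f13]; R4 [f27 ∧ f33 → f35]; R16 [f20 → f36]. ⇒ new: f13, f35, f36.
[4] R1 [f13 ∧ f37 → f6]. ⇒ new: f6.
[5] R15 [f6 → f26]. ⇒ new: f26.
[6] R8 [f26 ∧ f36 → f3]. ⇒ new: f3.
f3 first appears in round 6.

6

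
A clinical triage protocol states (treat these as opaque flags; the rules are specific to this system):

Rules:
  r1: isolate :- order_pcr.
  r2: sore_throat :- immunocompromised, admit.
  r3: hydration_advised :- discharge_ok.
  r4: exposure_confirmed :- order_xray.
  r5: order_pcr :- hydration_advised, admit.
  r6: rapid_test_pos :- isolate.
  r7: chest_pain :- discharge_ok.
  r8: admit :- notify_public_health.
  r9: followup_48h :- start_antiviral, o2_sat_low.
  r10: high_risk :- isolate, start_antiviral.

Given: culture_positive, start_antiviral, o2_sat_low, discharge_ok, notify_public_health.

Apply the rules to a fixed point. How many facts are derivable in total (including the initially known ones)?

13

Round 1: r3 [hydration_advised :- discharge_ok.]; r7 [chest_pain :- discharge_ok.]; r8 [admit :- notify_public_health.]; r9 [followup_48h :- start_antiviral, o2_sat_low.]. New: hydration_advised, chest_pain, admit, followup_48h.
Round 2: r5 [order_pcr :- hydration_advised, admit.]. New: order_pcr.
Round 3: r1 [isolate :- order_pcr.]. New: isolate.
Round 4: r6 [rapid_test_pos :- isolate.]; r10 [high_risk :- isolate, start_antiviral.]. New: rapid_test_pos, high_risk.
Closure: {admit, chest_pain, culture_positive, discharge_ok, followup_48h, high_risk, hydration_advised, isolate, notify_public_health, o2_sat_low, order_pcr, rapid_test_pos, start_antiviral} — 13 facts.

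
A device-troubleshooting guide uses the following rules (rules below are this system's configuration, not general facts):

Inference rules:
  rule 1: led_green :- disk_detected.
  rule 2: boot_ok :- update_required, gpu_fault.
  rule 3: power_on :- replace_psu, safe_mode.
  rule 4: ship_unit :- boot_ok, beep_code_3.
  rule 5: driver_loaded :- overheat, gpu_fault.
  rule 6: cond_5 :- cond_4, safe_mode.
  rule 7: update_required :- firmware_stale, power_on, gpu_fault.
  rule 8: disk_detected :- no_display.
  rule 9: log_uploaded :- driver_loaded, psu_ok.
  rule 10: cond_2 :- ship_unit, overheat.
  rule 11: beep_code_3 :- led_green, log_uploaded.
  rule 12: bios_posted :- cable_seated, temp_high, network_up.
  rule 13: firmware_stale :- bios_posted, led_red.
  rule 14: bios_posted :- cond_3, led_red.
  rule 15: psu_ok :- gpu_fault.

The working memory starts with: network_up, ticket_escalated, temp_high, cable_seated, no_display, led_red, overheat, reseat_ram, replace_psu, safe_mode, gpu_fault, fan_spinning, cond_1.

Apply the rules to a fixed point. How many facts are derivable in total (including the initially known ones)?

26

[1] rule 3 [power_on :- replace_psu, safe_mode.]; rule 5 [driver_loaded :- overheat, gpu_fault.]; rule 8 [disk_detected :- no_display.]; rule 12 [bios_posted :- cable_seated, temp_high, network_up.]; rule 15 [psu_ok :- gpu_fault.]. ⇒ new: power_on, driver_loaded, disk_detected, bios_posted, psu_ok.
[2] rule 1 [led_green :- disk_detected.]; rule 9 [log_uploaded :- driver_loaded, psu_ok.]; rule 13 [firmware_stale :- bios_posted, led_red.]. ⇒ new: led_green, log_uploaded, firmware_stale.
[3] rule 7 [update_required :- firmware_stale, power_on, gpu_fault.]; rule 11 [beep_code_3 :- led_green, log_uploaded.]. ⇒ new: update_required, beep_code_3.
[4] rule 2 [boot_ok :- update_required, gpu_fault.]. ⇒ new: boot_ok.
[5] rule 4 [ship_unit :- boot_ok, beep_code_3.]. ⇒ new: ship_unit.
[6] rule 10 [cond_2 :- ship_unit, overheat.]. ⇒ new: cond_2.
Closure: {beep_code_3, bios_posted, boot_ok, cable_seated, cond_1, cond_2, disk_detected, driver_loaded, fan_spinning, firmware_stale, gpu_fault, led_green, led_red, log_uploaded, network_up, no_display, overheat, power_on, psu_ok, replace_psu, reseat_ram, safe_mode, ship_unit, temp_high, ticket_escalated, update_required} — 26 facts.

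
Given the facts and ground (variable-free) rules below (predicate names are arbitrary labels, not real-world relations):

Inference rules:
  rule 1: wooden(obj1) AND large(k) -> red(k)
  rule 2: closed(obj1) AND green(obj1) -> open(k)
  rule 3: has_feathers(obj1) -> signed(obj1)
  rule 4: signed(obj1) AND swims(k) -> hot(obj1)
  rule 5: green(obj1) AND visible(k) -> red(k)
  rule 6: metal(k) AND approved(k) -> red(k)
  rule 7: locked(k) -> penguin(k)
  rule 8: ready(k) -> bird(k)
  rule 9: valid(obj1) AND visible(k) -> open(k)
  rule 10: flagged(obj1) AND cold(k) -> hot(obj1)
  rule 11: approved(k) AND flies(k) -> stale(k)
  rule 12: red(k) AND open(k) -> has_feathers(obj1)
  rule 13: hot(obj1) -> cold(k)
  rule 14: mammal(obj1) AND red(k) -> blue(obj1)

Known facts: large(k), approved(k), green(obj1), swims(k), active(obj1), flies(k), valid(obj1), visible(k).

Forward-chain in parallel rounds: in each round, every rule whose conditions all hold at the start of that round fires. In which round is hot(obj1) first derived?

Round 1: rule 5 [green(obj1) AND visible(k) -> red(k)]; rule 9 [valid(obj1) AND visible(k) -> open(k)]; rule 11 [approved(k) AND flies(k) -> stale(k)]. New: red(k), open(k), stale(k).
Round 2: rule 12 [red(k) AND open(k) -> has_feathers(obj1)]. New: has_feathers(obj1).
Round 3: rule 3 [has_feathers(obj1) -> signed(obj1)]. New: signed(obj1).
Round 4: rule 4 [signed(obj1) AND swims(k) -> hot(obj1)]. New: hot(obj1).
hot(obj1) first appears in round 4.

4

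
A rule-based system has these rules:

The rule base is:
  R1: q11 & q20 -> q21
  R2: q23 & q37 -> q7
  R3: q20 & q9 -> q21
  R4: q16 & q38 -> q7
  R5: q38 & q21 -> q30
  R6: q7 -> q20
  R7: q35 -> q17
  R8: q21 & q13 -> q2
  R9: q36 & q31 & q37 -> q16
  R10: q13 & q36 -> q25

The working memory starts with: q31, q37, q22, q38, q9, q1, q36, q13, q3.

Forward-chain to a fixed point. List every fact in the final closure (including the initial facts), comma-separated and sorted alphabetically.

q1, q13, q16, q2, q20, q21, q22, q25, q3, q30, q31, q36, q37, q38, q7, q9

Round 1: R9 [q36 & q31 & q37 -> q16]; R10 [q13 & q36 -> q25]. Adds q16, q25.
Round 2: R4 [q16 & q38 -> q7]. Adds q7.
Round 3: R6 [q7 -> q20]. Adds q20.
Round 4: R3 [q20 & q9 -> q21]. Adds q21.
Round 5: R5 [q38 & q21 -> q30]; R8 [q21 & q13 -> q2]. Adds q30, q2.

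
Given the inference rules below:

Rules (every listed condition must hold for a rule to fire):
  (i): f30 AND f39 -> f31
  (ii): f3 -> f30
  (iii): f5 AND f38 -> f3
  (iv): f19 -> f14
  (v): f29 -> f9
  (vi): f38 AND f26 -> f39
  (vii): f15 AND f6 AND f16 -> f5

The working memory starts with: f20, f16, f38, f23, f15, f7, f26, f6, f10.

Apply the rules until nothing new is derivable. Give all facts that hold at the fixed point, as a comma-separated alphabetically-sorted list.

[1] (vi) [f38 AND f26 -> f39]; (vii) [f15 AND f6 AND f16 -> f5]. ⇒ new: f39, f5.
[2] (iii) [f5 AND f38 -> f3]. ⇒ new: f3.
[3] (ii) [f3 -> f30]. ⇒ new: f30.
[4] (i) [f30 AND f39 -> f31]. ⇒ new: f31.

f10, f15, f16, f20, f23, f26, f3, f30, f31, f38, f39, f5, f6, f7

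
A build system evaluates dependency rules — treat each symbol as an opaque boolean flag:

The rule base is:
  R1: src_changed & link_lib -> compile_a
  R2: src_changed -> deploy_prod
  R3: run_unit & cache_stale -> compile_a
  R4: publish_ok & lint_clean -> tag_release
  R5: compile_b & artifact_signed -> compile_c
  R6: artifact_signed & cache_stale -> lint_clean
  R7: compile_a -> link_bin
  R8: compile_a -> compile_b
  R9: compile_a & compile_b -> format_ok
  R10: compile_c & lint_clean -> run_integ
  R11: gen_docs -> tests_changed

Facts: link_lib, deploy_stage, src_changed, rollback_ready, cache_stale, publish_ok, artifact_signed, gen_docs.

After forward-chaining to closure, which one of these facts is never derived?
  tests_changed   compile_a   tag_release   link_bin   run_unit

run_unit

Round 1 — R1, R2, R6, R11, derive compile_a, deploy_prod, lint_clean, tests_changed.
Round 2 — R4, R7, R8, derive tag_release, link_bin, compile_b.
Round 3 — R5, R9, derive compile_c, format_ok.
Round 4 — R10, derive run_integ.
Derived: compile_a (round 1), tests_changed (round 1), tag_release (round 2), link_bin (round 2). run_unit never appears in any round.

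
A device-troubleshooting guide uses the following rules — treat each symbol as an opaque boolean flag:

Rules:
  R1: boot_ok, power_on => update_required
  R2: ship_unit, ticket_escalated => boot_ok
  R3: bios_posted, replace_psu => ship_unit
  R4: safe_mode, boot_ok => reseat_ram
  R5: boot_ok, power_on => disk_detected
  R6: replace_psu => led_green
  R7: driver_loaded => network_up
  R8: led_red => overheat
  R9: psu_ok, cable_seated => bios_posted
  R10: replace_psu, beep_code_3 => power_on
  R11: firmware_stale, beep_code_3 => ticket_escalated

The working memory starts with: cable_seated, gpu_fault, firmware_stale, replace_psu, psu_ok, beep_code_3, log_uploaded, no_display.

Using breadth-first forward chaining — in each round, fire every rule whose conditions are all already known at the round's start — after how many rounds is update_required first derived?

[1] R6 [replace_psu => led_green]; R9 [psu_ok, cable_seated => bios_posted]; R10 [replace_psu, beep_code_3 => power_on]; R11 [firmware_stale, beep_code_3 => ticket_escalated]. ⇒ new: led_green, bios_posted, power_on, ticket_escalated.
[2] R3 [bios_posted, replace_psu => ship_unit]. ⇒ new: ship_unit.
[3] R2 [ship_unit, ticket_escalated => boot_ok]. ⇒ new: boot_ok.
[4] R1 [boot_ok, power_on => update_required]; R5 [boot_ok, power_on => disk_detected]. ⇒ new: update_required, disk_detected.
update_required first appears in round 4.

4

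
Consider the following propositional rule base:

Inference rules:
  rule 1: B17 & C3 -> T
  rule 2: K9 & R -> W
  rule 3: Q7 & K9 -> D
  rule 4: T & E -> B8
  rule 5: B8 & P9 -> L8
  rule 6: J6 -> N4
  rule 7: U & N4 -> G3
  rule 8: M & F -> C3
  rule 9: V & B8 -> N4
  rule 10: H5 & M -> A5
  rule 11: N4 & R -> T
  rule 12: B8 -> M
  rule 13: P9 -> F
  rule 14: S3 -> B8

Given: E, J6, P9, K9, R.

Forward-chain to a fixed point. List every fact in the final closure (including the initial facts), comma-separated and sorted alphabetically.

B8, C3, E, F, J6, K9, L8, M, N4, P9, R, T, W

Round 1 fires rule 2, rule 6, rule 13, giving W, N4, F.
Round 2 fires rule 11, giving T.
Round 3 fires rule 4, giving B8.
Round 4 fires rule 5, rule 12, giving L8, M.
Round 5 fires rule 8, giving C3.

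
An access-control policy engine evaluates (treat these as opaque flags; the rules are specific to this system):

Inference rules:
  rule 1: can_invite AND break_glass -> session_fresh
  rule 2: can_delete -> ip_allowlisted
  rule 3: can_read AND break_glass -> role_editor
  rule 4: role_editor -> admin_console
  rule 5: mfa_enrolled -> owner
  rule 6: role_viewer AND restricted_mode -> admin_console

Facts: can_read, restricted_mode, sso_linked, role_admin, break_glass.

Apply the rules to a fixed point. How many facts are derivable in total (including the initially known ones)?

7

Round 1 fires rule 3, giving role_editor.
Round 2 fires rule 4, giving admin_console.
Closure: {admin_console, break_glass, can_read, restricted_mode, role_admin, role_editor, sso_linked} — 7 facts.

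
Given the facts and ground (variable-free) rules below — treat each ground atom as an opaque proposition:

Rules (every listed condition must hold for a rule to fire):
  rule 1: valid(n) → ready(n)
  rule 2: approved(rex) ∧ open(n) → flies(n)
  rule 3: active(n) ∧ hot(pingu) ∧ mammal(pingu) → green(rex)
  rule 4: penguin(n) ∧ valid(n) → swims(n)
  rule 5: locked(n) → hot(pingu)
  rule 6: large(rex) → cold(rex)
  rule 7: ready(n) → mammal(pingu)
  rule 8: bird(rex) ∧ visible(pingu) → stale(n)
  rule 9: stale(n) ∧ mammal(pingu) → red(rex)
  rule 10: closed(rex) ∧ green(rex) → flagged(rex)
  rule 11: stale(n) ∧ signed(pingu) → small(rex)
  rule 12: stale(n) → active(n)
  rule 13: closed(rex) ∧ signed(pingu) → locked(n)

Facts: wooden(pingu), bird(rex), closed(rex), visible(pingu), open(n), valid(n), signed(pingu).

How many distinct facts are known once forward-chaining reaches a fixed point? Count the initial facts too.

[1] rule 1 [valid(n) → ready(n)]; rule 8 [bird(rex) ∧ visible(pingu) → stale(n)]; rule 13 [closed(rex) ∧ signed(pingu) → locked(n)]. ⇒ new: ready(n), stale(n), locked(n).
[2] rule 5 [locked(n) → hot(pingu)]; rule 7 [ready(n) → mammal(pingu)]; rule 11 [stale(n) ∧ signed(pingu) → small(rex)]; rule 12 [stale(n) → active(n)]. ⇒ new: hot(pingu), mammal(pingu), small(rex), active(n).
[3] rule 3 [active(n) ∧ hot(pingu) ∧ mammal(pingu) → green(rex)]; rule 9 [stale(n) ∧ mammal(pingu) → red(rex)]. ⇒ new: green(rex), red(rex).
[4] rule 10 [closed(rex) ∧ green(rex) → flagged(rex)]. ⇒ new: flagged(rex).
Closure: {active(n), bird(rex), closed(rex), flagged(rex), green(rex), hot(pingu), locked(n), mammal(pingu), open(n), ready(n), red(rex), signed(pingu), small(rex), stale(n), valid(n), visible(pingu), wooden(pingu)} — 17 facts.

17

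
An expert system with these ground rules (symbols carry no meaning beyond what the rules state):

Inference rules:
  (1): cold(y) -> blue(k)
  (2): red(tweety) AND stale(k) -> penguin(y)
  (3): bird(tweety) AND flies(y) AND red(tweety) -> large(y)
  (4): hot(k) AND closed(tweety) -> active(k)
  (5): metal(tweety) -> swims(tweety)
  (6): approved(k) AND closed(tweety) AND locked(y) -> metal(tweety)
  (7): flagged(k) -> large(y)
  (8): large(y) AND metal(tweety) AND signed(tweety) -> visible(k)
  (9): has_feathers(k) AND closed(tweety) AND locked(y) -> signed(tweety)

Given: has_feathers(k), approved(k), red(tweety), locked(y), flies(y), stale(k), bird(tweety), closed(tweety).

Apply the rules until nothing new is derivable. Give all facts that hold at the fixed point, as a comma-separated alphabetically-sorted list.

Round 1: (2) [red(tweety) AND stale(k) -> penguin(y)]; (3) [bird(tweety) AND flies(y) AND red(tweety) -> large(y)]; (6) [approved(k) AND closed(tweety) AND locked(y) -> metal(tweety)]; (9) [has_feathers(k) AND closed(tweety) AND locked(y) -> signed(tweety)]. New: penguin(y), large(y), metal(tweety), signed(tweety).
Round 2: (5) [metal(tweety) -> swims(tweety)]; (8) [large(y) AND metal(tweety) AND signed(tweety) -> visible(k)]. New: swims(tweety), visible(k).

approved(k), bird(tweety), closed(tweety), flies(y), has_feathers(k), large(y), locked(y), metal(tweety), penguin(y), red(tweety), signed(tweety), stale(k), swims(tweety), visible(k)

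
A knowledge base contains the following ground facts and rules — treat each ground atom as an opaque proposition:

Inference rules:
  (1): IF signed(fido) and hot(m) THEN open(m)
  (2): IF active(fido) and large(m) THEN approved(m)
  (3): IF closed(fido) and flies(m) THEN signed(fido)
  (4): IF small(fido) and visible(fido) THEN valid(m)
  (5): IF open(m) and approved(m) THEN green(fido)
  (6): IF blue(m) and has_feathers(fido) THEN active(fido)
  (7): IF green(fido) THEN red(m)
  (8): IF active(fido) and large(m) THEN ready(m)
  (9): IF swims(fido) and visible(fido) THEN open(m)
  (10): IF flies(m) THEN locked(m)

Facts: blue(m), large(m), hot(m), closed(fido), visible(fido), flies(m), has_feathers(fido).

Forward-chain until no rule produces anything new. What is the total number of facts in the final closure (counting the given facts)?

Round 1 — (3), (6), (10), derive signed(fido), active(fido), locked(m).
Round 2 — (1), (2), (8), derive open(m), approved(m), ready(m).
Round 3 — (5), derive green(fido).
Round 4 — (7), derive red(m).
Closure: {active(fido), approved(m), blue(m), closed(fido), flies(m), green(fido), has_feathers(fido), hot(m), large(m), locked(m), open(m), ready(m), red(m), signed(fido), visible(fido)} — 15 facts.

15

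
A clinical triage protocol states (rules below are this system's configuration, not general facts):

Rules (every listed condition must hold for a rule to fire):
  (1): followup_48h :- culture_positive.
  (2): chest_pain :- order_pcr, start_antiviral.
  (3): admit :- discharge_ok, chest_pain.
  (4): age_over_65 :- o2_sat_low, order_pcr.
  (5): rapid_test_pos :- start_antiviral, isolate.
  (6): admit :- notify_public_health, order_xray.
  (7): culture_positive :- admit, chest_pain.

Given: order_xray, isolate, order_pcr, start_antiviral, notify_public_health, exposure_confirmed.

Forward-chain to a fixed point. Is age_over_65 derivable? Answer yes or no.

no

Round 1 — (2), (5), (6), derive chest_pain, rapid_test_pos, admit.
Round 2 — (7), derive culture_positive.
Round 3 — (1), derive followup_48h.
Fixed point reached. age_over_65 is concluded only by (4); (4) needs o2_sat_low (never derived).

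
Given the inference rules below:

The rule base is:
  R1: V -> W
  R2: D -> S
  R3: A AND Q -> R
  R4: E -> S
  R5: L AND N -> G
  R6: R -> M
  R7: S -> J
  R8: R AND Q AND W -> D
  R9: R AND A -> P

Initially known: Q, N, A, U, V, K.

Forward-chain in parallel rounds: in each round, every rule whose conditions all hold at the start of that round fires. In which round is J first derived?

4

Round 1 — R1, R3, derive W, R.
Round 2 — R6, R8, R9, derive M, D, P.
Round 3 — R2, derive S.
Round 4 — R7, derive J.
J first appears in round 4.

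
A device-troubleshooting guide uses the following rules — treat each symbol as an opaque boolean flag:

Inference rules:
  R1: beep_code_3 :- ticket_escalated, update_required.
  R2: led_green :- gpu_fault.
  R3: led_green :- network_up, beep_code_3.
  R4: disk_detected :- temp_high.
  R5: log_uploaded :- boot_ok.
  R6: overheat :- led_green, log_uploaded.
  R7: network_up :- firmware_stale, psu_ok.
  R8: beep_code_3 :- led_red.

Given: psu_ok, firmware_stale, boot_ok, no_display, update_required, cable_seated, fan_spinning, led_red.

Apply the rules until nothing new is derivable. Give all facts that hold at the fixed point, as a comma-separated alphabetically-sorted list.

Round 1: R5 [log_uploaded :- boot_ok.]; R7 [network_up :- firmware_stale, psu_ok.]; R8 [beep_code_3 :- led_red.]. New: log_uploaded, network_up, beep_code_3.
Round 2: R3 [led_green :- network_up, beep_code_3.]. New: led_green.
Round 3: R6 [overheat :- led_green, log_uploaded.]. New: overheat.

beep_code_3, boot_ok, cable_seated, fan_spinning, firmware_stale, led_green, led_red, log_uploaded, network_up, no_display, overheat, psu_ok, update_required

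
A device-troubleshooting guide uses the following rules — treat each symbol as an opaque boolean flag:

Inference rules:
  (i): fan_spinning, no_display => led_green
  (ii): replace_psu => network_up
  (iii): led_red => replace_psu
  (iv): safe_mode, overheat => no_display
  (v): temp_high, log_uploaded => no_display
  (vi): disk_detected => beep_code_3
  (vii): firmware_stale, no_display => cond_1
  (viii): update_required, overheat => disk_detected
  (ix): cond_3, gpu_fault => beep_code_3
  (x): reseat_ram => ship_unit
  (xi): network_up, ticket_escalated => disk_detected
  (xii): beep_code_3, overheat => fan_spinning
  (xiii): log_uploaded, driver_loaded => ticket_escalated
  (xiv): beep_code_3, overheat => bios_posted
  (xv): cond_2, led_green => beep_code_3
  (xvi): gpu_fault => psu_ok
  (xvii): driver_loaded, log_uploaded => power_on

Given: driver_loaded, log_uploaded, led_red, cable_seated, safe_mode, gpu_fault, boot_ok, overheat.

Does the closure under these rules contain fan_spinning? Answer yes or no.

[1] (iii) [led_red => replace_psu]; (iv) [safe_mode, overheat => no_display]; (xiii) [log_uploaded, driver_loaded => ticket_escalated]; (xvi) [gpu_fault => psu_ok]; (xvii) [driver_loaded, log_uploaded => power_on]. ⇒ new: replace_psu, no_display, ticket_escalated, psu_ok, power_on.
[2] (ii) [replace_psu => network_up]. ⇒ new: network_up.
[3] (xi) [network_up, ticket_escalated => disk_detected]. ⇒ new: disk_detected.
[4] (vi) [disk_detected => beep_code_3]. ⇒ new: beep_code_3.
[5] (xii) [beep_code_3, overheat => fan_spinning]; (xiv) [beep_code_3, overheat => bios_posted]. ⇒ new: fan_spinning, bios_posted.
[6] (i) [fan_spinning, no_display => led_green]. ⇒ new: led_green.
fan_spinning appears in round 5, so it is derivable.

yes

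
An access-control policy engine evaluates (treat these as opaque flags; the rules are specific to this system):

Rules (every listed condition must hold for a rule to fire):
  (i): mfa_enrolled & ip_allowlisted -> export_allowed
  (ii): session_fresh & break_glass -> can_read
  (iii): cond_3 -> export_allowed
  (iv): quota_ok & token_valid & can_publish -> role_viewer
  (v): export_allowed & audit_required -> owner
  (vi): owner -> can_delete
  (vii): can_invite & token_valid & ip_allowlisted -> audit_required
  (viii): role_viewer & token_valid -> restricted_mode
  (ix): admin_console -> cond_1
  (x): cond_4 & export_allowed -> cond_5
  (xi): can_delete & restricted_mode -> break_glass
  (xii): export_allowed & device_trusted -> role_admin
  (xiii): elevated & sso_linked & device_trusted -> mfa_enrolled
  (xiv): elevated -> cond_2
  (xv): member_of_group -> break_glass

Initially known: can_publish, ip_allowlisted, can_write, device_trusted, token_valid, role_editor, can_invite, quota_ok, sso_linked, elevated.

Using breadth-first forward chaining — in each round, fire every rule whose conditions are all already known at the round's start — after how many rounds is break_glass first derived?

[1] (iv) [quota_ok & token_valid & can_publish -> role_viewer]; (vii) [can_invite & token_valid & ip_allowlisted -> audit_required]; (xiii) [elevated & sso_linked & device_trusted -> mfa_enrolled]; (xiv) [elevated -> cond_2]. ⇒ new: role_viewer, audit_required, mfa_enrolled, cond_2.
[2] (i) [mfa_enrolled & ip_allowlisted -> export_allowed]; (viii) [role_viewer & token_valid -> restricted_mode]. ⇒ new: export_allowed, restricted_mode.
[3] (v) [export_allowed & audit_required -> owner]; (xii) [export_allowed & device_trusted -> role_admin]. ⇒ new: owner, role_admin.
[4] (vi) [owner -> can_delete]. ⇒ new: can_delete.
[5] (xi) [can_delete & restricted_mode -> break_glass]. ⇒ new: break_glass.
break_glass first appears in round 5.

5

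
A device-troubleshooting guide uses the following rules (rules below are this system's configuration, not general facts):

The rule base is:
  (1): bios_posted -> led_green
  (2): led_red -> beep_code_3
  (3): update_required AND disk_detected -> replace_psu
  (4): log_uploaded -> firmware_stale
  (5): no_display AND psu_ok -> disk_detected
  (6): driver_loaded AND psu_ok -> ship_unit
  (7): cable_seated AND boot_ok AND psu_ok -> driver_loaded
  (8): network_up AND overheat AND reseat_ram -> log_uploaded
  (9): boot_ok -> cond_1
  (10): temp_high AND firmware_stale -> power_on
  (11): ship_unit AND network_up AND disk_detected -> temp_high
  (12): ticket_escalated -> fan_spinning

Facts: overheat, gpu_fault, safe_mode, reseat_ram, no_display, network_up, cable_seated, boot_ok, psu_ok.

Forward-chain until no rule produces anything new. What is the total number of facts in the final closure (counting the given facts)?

17

Round 1 — (5), (7), (8), (9), derive disk_detected, driver_loaded, log_uploaded, cond_1.
Round 2 — (4), (6), derive firmware_stale, ship_unit.
Round 3 — (11), derive temp_high.
Round 4 — (10), derive power_on.
Closure: {boot_ok, cable_seated, cond_1, disk_detected, driver_loaded, firmware_stale, gpu_fault, log_uploaded, network_up, no_display, overheat, power_on, psu_ok, reseat_ram, safe_mode, ship_unit, temp_high} — 17 facts.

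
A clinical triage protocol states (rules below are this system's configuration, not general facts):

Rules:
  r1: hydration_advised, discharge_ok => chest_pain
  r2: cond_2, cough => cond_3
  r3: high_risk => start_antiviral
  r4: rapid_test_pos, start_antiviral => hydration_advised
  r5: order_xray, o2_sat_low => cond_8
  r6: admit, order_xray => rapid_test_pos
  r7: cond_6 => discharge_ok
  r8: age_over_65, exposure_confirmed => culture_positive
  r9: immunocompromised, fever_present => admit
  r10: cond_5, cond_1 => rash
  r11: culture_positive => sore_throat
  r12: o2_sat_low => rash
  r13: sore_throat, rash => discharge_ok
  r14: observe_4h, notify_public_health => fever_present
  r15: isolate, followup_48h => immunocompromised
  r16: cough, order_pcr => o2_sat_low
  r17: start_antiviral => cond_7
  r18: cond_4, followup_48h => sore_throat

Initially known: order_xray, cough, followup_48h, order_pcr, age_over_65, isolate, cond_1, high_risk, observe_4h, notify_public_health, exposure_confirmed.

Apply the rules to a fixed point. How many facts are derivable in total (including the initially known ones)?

Round 1 — r3, r8, r14, r15, r16, derive start_antiviral, culture_positive, fever_present, immunocompromised, o2_sat_low.
Round 2 — r5, r9, r11, r12, r17, derive cond_8, admit, sore_throat, rash, cond_7.
Round 3 — r6, r13, derive rapid_test_pos, discharge_ok.
Round 4 — r4, derive hydration_advised.
Round 5 — r1, derive chest_pain.
Closure: {admit, age_over_65, chest_pain, cond_1, cond_7, cond_8, cough, culture_positive, discharge_ok, exposure_confirmed, fever_present, followup_48h, high_risk, hydration_advised, immunocompromised, isolate, notify_public_health, o2_sat_low, observe_4h, order_pcr, order_xray, rapid_test_pos, rash, sore_throat, start_antiviral} — 25 facts.

25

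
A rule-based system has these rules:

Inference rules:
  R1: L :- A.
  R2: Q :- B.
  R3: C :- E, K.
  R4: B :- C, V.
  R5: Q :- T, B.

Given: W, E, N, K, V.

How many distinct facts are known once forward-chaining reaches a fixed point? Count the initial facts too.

8

Round 1 fires R3, giving C.
Round 2 fires R4, giving B.
Round 3 fires R2, giving Q.
Closure: {B, C, E, K, N, Q, V, W} — 8 facts.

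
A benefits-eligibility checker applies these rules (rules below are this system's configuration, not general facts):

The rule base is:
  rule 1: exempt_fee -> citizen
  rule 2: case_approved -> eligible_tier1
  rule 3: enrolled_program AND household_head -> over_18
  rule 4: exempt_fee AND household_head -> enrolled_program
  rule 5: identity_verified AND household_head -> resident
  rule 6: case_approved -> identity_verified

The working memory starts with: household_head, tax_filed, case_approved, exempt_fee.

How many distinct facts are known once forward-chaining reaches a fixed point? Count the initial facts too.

10

Round 1 — rule 1, rule 2, rule 4, rule 6, derive citizen, eligible_tier1, enrolled_program, identity_verified.
Round 2 — rule 3, rule 5, derive over_18, resident.
Closure: {case_approved, citizen, eligible_tier1, enrolled_program, exempt_fee, household_head, identity_verified, over_18, resident, tax_filed} — 10 facts.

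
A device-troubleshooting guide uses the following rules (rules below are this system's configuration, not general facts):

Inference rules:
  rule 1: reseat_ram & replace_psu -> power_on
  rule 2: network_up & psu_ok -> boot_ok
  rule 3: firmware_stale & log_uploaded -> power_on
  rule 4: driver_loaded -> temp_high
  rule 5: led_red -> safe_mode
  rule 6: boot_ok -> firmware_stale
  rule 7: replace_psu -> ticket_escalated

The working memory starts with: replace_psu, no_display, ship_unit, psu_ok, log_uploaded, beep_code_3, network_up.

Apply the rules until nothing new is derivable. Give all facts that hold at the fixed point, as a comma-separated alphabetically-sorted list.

Round 1 fires rule 2, rule 7, giving boot_ok, ticket_escalated.
Round 2 fires rule 6, giving firmware_stale.
Round 3 fires rule 3, giving power_on.

beep_code_3, boot_ok, firmware_stale, log_uploaded, network_up, no_display, power_on, psu_ok, replace_psu, ship_unit, ticket_escalated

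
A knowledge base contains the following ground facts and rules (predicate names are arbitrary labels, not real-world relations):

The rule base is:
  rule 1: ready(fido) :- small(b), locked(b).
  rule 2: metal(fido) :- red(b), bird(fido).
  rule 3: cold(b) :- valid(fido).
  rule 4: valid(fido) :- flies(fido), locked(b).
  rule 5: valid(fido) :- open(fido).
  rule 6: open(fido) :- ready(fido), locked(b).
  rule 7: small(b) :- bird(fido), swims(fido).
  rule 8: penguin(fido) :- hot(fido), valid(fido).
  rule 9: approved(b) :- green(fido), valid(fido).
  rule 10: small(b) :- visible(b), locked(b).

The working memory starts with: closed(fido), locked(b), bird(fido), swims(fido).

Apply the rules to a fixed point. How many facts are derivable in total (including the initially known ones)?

9

Round 1: rule 7 [small(b) :- bird(fido), swims(fido).]. New: small(b).
Round 2: rule 1 [ready(fido) :- small(b), locked(b).]. New: ready(fido).
Round 3: rule 6 [open(fido) :- ready(fido), locked(b).]. New: open(fido).
Round 4: rule 5 [valid(fido) :- open(fido).]. New: valid(fido).
Round 5: rule 3 [cold(b) :- valid(fido).]. New: cold(b).
Closure: {bird(fido), closed(fido), cold(b), locked(b), open(fido), ready(fido), small(b), swims(fido), valid(fido)} — 9 facts.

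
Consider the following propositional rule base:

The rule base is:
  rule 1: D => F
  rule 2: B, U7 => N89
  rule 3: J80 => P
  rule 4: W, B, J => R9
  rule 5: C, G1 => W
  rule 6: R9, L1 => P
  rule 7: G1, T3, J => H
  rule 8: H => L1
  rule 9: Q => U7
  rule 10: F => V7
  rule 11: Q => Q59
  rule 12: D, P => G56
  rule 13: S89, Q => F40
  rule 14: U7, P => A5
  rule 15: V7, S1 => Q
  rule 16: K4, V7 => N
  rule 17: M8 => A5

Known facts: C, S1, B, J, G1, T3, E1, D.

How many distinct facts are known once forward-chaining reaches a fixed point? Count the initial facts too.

21

Round 1: rule 1 [D => F]; rule 5 [C, G1 => W]; rule 7 [G1, T3, J => H]. New: F, W, H.
Round 2: rule 4 [W, B, J => R9]; rule 8 [H => L1]; rule 10 [F => V7]. New: R9, L1, V7.
Round 3: rule 6 [R9, L1 => P]; rule 15 [V7, S1 => Q]. New: P, Q.
Round 4: rule 9 [Q => U7]; rule 11 [Q => Q59]; rule 12 [D, P => G56]. New: U7, Q59, G56.
Round 5: rule 2 [B, U7 => N89]; rule 14 [U7, P => A5]. New: N89, A5.
Closure: {A5, B, C, D, E1, F, G1, G56, H, J, L1, N89, P, Q, Q59, R9, S1, T3, U7, V7, W} — 21 facts.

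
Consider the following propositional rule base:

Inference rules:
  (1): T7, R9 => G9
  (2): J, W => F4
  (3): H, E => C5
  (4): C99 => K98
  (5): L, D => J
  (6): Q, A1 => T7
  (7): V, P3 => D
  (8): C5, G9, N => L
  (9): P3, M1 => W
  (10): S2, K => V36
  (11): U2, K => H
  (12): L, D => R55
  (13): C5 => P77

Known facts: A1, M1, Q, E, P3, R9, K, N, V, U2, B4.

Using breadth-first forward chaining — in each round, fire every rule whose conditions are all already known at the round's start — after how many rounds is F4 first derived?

5

Round 1: (6) [Q, A1 => T7]; (7) [V, P3 => D]; (9) [P3, M1 => W]; (11) [U2, K => H]. New: T7, D, W, H.
Round 2: (1) [T7, R9 => G9]; (3) [H, E => C5]. New: G9, C5.
Round 3: (8) [C5, G9, N => L]; (13) [C5 => P77]. New: L, P77.
Round 4: (5) [L, D => J]; (12) [L, D => R55]. New: J, R55.
Round 5: (2) [J, W => F4]. New: F4.
F4 first appears in round 5.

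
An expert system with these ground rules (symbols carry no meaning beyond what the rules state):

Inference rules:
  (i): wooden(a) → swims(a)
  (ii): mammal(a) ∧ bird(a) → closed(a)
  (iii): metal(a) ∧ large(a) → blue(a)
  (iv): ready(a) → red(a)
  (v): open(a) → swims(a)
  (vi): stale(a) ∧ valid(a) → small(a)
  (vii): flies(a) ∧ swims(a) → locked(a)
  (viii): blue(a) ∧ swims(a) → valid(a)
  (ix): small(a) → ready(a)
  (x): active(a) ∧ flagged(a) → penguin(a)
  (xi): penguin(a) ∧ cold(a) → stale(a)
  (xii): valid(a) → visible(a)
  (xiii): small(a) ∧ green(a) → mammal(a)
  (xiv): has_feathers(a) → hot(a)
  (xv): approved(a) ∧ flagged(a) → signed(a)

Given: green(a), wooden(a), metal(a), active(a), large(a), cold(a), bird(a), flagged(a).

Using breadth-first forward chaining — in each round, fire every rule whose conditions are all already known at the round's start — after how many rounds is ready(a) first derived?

4

Round 1: (i) [wooden(a) → swims(a)]; (iii) [metal(a) ∧ large(a) → blue(a)]; (x) [active(a) ∧ flagged(a) → penguin(a)]. New: swims(a), blue(a), penguin(a).
Round 2: (viii) [blue(a) ∧ swims(a) → valid(a)]; (xi) [penguin(a) ∧ cold(a) → stale(a)]. New: valid(a), stale(a).
Round 3: (vi) [stale(a) ∧ valid(a) → small(a)]; (xii) [valid(a) → visible(a)]. New: small(a), visible(a).
Round 4: (ix) [small(a) → ready(a)]; (xiii) [small(a) ∧ green(a) → mammal(a)]. New: ready(a), mammal(a).
ready(a) first appears in round 4.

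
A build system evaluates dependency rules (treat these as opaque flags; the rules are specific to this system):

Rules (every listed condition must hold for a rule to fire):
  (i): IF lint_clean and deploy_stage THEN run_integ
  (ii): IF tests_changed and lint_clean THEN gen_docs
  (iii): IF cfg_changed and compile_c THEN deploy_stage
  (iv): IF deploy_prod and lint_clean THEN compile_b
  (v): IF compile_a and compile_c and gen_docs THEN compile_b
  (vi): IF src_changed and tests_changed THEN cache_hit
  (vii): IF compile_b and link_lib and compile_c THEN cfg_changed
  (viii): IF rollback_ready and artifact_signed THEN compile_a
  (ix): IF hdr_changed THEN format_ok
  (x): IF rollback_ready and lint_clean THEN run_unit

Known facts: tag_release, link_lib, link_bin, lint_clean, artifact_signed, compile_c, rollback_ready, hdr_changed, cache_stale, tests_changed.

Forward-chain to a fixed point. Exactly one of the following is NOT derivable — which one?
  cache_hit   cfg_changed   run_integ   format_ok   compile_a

cache_hit

Round 1: (ii) [IF tests_changed and lint_clean THEN gen_docs]; (viii) [IF rollback_ready and artifact_signed THEN compile_a]; (ix) [IF hdr_changed THEN format_ok]; (x) [IF rollback_ready and lint_clean THEN run_unit]. New: gen_docs, compile_a, format_ok, run_unit.
Round 2: (v) [IF compile_a and compile_c and gen_docs THEN compile_b]. New: compile_b.
Round 3: (vii) [IF compile_b and link_lib and compile_c THEN cfg_changed]. New: cfg_changed.
Round 4: (iii) [IF cfg_changed and compile_c THEN deploy_stage]. New: deploy_stage.
Round 5: (i) [IF lint_clean and deploy_stage THEN run_integ]. New: run_integ.
Derived: format_ok (round 1), cfg_changed (round 3), run_integ (round 5), compile_a (round 1). cache_hit never appears in any round.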